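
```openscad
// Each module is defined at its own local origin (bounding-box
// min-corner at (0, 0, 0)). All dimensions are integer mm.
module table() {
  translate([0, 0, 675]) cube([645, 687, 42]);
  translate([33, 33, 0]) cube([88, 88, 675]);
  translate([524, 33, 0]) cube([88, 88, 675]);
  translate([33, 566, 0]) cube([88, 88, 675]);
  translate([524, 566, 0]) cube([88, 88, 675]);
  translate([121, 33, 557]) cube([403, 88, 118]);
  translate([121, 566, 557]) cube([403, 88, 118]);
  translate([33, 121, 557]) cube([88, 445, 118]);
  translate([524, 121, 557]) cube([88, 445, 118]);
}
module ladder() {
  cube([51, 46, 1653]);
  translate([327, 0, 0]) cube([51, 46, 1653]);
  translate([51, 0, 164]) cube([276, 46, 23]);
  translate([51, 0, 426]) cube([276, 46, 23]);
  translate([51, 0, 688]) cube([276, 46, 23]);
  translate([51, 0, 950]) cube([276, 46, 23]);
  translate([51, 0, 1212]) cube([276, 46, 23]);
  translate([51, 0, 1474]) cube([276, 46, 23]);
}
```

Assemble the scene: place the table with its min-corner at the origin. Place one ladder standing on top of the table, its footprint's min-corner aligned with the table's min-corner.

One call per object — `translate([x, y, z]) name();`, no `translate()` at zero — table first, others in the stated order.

table();
translate([0, 0, 717]) ladder();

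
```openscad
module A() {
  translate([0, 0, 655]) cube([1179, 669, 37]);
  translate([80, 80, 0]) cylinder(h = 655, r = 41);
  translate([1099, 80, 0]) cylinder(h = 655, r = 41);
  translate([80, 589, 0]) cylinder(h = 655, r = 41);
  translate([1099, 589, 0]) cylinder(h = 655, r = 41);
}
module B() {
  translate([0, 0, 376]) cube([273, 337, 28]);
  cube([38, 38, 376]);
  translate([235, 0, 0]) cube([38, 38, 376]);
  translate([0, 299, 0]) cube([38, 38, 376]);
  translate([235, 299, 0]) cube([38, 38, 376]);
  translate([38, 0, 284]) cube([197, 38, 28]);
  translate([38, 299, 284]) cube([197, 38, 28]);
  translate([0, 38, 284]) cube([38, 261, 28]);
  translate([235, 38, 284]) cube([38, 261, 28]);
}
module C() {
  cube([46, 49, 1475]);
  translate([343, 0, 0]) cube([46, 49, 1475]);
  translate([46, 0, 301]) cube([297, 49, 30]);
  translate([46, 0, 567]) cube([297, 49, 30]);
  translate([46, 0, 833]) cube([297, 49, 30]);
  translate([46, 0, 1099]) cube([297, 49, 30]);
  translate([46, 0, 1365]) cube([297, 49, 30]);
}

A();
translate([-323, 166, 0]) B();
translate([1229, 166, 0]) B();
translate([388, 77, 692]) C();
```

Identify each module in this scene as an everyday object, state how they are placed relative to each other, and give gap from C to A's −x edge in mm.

The ladder's min-x is at 388; the table's min-x is 0; gap = 388 mm.

A is a table. B is a stool. C is a ladder. Two stools sit around the table at the −x, +x sides. The ladder is on top of the table. The gap from the ladder to the table's −x edge is 388 mm.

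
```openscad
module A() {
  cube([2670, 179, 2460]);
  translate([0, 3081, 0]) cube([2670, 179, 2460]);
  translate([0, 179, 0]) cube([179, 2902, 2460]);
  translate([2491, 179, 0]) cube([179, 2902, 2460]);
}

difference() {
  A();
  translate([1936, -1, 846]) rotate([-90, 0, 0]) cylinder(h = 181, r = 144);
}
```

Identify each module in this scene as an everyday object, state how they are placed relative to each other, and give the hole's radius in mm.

The subtracted cylinder has r = 144 mm.

A is a house frame. The house frame has a circular hole through its front wall. The hole's radius is 144 mm.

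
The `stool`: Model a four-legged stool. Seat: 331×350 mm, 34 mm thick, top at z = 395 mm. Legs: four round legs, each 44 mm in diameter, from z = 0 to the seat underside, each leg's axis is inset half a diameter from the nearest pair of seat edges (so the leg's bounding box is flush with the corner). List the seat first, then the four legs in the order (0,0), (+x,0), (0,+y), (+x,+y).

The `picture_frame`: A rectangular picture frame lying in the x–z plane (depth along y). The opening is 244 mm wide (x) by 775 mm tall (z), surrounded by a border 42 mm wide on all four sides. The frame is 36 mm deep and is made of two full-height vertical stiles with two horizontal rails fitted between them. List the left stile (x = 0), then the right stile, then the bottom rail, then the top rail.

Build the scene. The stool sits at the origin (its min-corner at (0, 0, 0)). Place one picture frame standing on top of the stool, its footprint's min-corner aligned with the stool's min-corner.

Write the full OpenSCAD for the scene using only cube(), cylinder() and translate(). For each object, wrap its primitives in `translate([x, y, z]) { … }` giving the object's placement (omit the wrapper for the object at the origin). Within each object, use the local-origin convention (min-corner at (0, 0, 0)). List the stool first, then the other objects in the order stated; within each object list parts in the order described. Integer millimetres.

translate([0, 0, 361]) cube([331, 350, 34]);
translate([22, 22, 0]) cylinder(h = 361, r = 22);
translate([309, 22, 0]) cylinder(h = 361, r = 22);
translate([22, 328, 0]) cylinder(h = 361, r = 22);
translate([309, 328, 0]) cylinder(h = 361, r = 22);
translate([0, 0, 395]) {
  cube([42, 36, 859]);
  translate([286, 0, 0]) cube([42, 36, 859]);
  translate([42, 0, 0]) cube([244, 36, 42]);
  translate([42, 0, 817]) cube([244, 36, 42]);
}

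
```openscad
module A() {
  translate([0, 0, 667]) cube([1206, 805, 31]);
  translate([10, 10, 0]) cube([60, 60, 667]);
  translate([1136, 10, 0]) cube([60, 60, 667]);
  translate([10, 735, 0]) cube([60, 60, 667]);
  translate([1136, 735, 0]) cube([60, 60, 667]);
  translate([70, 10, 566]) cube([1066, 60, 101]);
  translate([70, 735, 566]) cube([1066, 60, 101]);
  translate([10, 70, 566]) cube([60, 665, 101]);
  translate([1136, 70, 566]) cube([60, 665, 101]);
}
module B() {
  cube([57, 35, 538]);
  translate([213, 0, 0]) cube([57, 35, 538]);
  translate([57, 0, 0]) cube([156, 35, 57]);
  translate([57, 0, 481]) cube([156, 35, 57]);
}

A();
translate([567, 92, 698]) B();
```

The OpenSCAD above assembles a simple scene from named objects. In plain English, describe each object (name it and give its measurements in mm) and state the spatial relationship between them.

A is a rectangular dining table. The top is 1206×805×31 mm with its upper surface at z = 698 mm. It stands on four 60×60 mm square legs, each inset 10 mm from the nearest pair of top edges, running from the floor to the underside of the top. Four apron rails, 60 mm thick and 101 mm tall, run between adjacent legs with their top edges flush with the underside of the top and their outer faces flush with the legs' outer faces.

B is a rectangular picture frame lying in the x–z plane (depth along y). The opening is 156 mm wide (x) by 424 mm tall (z), surrounded by a border 57 mm wide on all four sides. The frame is 35 mm deep and is made of two full-height vertical stiles with two horizontal rails fitted between them.

The picture frame is on top of the table.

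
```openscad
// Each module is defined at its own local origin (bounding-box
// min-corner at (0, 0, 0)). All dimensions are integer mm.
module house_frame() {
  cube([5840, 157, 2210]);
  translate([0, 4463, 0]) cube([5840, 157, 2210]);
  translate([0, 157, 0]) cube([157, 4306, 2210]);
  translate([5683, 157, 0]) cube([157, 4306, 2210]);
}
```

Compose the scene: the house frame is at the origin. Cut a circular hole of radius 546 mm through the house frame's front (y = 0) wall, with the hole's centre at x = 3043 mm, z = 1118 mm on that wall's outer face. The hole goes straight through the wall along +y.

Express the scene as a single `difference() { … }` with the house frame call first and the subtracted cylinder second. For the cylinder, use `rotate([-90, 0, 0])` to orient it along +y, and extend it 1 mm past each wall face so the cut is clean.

difference() {
  house_frame();
  translate([3043, -1, 1118]) rotate([-90, 0, 0]) cylinder(h = 159, r = 546);
}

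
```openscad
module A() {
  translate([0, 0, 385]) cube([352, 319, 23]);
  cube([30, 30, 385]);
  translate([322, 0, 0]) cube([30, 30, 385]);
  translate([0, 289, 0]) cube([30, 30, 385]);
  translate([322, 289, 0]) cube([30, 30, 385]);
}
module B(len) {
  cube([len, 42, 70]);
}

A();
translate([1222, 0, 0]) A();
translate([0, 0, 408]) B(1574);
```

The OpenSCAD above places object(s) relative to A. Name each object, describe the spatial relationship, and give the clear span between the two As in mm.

A is a stool. B is a beam. A beam spans the tops of two stools. The clear span between the two stools is 870 mm.

Second stool starts at x = 1222; first ends at x = 352; clear span = 1222 − 352 = 870 mm.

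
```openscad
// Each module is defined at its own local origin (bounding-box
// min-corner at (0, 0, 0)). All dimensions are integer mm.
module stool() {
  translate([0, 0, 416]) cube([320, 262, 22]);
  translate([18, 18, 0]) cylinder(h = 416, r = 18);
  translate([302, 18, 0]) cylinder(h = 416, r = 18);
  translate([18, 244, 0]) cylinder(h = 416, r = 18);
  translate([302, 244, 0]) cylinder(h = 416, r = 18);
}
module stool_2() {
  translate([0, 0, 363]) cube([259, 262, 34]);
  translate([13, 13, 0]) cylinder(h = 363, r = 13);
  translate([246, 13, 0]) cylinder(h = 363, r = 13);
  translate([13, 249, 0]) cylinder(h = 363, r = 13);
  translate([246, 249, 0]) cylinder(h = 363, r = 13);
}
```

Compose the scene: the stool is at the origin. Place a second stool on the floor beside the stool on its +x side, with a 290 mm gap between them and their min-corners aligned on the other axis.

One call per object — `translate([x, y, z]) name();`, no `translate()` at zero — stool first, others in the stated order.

stool();
translate([610, 0, 0]) stool_2();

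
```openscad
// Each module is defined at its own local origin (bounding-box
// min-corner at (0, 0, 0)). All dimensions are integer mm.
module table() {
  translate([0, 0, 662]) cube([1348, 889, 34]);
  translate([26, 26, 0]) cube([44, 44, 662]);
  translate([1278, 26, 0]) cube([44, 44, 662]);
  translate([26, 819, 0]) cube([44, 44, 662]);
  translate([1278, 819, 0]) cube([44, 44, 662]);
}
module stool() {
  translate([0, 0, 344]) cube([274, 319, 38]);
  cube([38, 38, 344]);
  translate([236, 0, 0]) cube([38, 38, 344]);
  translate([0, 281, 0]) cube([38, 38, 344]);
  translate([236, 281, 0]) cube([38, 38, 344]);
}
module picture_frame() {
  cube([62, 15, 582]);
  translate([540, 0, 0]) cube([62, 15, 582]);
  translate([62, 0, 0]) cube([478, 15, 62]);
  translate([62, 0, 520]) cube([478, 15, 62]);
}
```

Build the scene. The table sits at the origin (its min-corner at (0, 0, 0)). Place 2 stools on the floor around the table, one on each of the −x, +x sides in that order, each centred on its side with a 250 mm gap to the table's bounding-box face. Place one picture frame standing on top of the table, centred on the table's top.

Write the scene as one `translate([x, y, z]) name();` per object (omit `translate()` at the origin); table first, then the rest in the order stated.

table();
translate([-524, 285, 0]) stool();
translate([1598, 285, 0]) stool();
translate([373, 437, 696]) picture_frame();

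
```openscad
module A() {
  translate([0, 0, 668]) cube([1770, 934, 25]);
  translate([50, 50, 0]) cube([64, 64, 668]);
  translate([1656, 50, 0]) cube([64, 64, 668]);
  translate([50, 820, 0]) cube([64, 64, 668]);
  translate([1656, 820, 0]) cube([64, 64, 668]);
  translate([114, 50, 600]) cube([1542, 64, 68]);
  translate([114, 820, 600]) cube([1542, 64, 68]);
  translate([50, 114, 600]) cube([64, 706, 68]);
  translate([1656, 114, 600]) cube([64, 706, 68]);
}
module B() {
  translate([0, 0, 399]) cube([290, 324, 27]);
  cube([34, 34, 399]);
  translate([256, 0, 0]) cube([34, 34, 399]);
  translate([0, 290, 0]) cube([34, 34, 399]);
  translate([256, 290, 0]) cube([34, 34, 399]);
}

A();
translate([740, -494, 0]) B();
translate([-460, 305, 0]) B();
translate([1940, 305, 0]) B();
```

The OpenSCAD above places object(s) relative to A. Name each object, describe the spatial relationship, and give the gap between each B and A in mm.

Each stool's nearest face is 170 mm from the table's bounding box.

A is a table. B is a stool. Three stools sit around the table at the −y, −x, +x sides. The gap between each stool and the table is 170 mm.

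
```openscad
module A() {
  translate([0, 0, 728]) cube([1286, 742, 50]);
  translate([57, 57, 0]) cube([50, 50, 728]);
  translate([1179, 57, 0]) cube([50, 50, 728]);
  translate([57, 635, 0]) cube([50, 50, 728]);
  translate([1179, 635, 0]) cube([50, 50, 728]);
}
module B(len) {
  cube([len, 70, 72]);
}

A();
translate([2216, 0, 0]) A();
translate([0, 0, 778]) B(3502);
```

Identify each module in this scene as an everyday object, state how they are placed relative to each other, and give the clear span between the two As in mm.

Second table starts at x = 2216; first ends at x = 1286; clear span = 2216 − 1286 = 930 mm.

A is a table. B is a beam. A beam spans the tops of two tables. The clear span between the two tables is 930 mm.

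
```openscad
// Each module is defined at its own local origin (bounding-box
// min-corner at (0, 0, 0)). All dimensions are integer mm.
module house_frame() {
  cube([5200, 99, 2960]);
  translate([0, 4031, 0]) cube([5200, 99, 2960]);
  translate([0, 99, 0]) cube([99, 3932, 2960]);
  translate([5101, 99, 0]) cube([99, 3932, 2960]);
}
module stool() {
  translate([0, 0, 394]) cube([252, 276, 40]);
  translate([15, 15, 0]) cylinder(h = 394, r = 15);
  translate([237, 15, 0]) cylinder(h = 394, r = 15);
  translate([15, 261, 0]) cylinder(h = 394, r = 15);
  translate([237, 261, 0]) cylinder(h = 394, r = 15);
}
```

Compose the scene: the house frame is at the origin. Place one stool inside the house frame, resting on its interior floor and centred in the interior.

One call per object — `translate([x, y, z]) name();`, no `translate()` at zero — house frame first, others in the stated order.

house_frame();
translate([2474, 1927, 0]) stool();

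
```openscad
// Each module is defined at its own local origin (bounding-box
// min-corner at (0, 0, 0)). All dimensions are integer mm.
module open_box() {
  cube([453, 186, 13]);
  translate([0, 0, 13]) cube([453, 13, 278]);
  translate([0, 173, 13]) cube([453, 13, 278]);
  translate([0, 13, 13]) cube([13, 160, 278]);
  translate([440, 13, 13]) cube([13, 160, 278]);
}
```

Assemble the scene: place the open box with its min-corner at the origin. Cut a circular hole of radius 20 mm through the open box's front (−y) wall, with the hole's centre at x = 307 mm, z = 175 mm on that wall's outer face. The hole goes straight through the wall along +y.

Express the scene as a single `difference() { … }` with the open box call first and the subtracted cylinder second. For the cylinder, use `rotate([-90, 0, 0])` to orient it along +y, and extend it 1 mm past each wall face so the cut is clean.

difference() {
  open_box();
  translate([307, -1, 175]) rotate([-90, 0, 0]) cylinder(h = 15, r = 20);
}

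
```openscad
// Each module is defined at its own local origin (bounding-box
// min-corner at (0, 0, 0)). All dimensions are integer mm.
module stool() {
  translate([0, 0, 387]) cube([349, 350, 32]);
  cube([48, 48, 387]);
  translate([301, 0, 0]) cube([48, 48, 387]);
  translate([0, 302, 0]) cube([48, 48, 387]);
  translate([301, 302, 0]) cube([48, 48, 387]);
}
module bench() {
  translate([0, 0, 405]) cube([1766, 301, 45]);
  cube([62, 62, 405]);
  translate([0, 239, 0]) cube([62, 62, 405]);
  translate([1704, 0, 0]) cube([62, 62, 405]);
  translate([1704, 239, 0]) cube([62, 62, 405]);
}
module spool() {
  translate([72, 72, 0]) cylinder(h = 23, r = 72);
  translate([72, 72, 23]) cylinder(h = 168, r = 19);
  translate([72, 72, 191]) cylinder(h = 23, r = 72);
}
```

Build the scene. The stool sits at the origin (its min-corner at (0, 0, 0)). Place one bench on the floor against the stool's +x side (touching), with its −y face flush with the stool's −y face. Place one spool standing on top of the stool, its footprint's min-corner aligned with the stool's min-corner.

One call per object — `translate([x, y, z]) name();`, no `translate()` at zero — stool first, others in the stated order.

stool();
translate([349, 0, 0]) bench();
translate([0, 0, 419]) spool();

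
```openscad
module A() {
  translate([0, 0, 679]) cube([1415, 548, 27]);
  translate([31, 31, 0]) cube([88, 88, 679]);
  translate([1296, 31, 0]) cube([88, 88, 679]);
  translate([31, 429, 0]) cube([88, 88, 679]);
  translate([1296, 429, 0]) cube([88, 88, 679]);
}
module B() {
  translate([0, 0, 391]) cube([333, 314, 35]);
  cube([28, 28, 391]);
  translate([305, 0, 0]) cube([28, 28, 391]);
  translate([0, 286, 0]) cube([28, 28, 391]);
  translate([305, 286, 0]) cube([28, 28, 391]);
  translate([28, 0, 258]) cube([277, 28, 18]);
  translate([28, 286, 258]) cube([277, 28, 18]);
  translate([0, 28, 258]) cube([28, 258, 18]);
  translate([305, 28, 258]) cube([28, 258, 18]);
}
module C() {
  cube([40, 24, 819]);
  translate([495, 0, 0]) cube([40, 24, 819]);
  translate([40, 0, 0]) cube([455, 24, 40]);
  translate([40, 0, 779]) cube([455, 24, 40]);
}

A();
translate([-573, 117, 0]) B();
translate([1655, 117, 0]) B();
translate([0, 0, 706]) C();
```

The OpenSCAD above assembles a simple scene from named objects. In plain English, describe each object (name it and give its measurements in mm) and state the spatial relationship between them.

A is a table with a 1415×548 mm rectangular top, 27 mm thick, top surface at z = 706 mm, supported by four 88×88 mm square legs, each inset 31 mm from the nearest pair of top edges, running from the floor.

B is a four-legged stool. The seat is a 333×314×35 mm slab whose top surface is at z = 426 mm; four square legs, each 28×28 mm in cross-section, run from the floor (z = 0) to the underside of the seat, each flush with a corner of the seat. Four stretchers, 28 mm wide and 18 mm tall, connect adjacent legs with their undersides at z = 258 mm, each running between the inner faces of the legs it joins and aligned with the legs' outer faces on the other axis.

C is a rectangular picture frame lying in the x–z plane (depth along y). The opening is 455 mm wide (x) by 739 mm tall (z), surrounded by a border 40 mm wide on all four sides. The frame is 24 mm deep and is made of two full-height vertical stiles with two horizontal rails fitted between them.

Two stools sit around the table at the −x, +x sides. The picture frame is on top of the table.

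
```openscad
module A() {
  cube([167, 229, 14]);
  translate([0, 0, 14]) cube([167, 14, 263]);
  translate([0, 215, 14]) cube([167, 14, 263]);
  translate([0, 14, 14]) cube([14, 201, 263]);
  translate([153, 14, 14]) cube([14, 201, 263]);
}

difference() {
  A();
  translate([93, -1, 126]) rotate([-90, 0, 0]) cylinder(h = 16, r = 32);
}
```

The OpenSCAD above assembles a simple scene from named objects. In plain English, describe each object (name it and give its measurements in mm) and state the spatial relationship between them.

A is an open-topped rectangular box: outside dimensions 167×229×277 mm, with a uniform wall and base thickness of 14 mm. The base is a full 167×229 slab on the floor; four walls sit on top of the base. The front and back walls (the −y and +y sides) span the full width; the two side walls fit between them.

The open box has a circular hole of radius 32 mm through its front wall, centred at (x = 93, z = 126).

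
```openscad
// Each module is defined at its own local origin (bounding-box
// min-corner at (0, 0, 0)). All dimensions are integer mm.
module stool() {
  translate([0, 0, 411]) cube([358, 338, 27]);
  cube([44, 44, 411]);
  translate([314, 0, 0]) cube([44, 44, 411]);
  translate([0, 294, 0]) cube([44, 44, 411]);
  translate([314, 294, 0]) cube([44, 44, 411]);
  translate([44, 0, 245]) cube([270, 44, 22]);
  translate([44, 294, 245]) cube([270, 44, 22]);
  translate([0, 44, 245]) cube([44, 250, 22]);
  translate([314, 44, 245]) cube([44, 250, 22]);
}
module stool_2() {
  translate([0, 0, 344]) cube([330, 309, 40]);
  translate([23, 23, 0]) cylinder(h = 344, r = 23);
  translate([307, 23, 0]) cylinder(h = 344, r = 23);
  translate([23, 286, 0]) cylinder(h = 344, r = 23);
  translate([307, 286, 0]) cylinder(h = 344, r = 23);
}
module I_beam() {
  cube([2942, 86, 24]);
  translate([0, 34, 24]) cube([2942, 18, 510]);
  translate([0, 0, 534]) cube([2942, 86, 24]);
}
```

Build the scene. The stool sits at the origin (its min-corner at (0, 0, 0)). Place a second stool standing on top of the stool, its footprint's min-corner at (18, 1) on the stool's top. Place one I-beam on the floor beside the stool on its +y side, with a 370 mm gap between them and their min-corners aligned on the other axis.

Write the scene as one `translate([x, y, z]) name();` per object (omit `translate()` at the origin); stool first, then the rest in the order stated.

stool();
translate([18, 1, 438]) stool_2();
translate([0, 708, 0]) I_beam();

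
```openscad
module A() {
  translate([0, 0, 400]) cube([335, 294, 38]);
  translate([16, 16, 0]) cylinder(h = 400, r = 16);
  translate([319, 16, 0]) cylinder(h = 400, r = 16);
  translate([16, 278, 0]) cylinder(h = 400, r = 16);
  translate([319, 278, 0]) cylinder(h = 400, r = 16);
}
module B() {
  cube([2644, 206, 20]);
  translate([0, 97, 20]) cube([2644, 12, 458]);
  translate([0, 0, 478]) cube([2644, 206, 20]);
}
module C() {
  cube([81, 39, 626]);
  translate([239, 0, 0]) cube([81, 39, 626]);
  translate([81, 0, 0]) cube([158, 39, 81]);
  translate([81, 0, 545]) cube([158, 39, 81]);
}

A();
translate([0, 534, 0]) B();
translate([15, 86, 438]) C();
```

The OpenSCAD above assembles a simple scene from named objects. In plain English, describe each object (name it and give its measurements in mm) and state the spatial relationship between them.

A is a simple wooden stool: a rectangular seat 335 mm (x) by 294 mm (y), 38 mm thick, top face at z = 438 mm, on four round legs, each 32 mm in diameter. The legs rest on z = 0, each leg's axis is inset half a diameter from the nearest pair of seat edges (so the leg's bounding box is flush with the corner).

B is an I-beam lying along x, 2644 mm long. Overall section height 498 mm. Two flanges 206 mm wide (y) and 20 mm thick, one on the floor and one at the top; a web 12 mm thick runs between them, centred on the flange width.

C is a picture frame with a 158×464 mm rectangular opening (x by z) and a uniform 81 mm border on every side. Frame depth is 39 mm along y. It is built from two vertical stiles running the full outside height and two horizontal rails spanning the gap between the stiles.

The I-beam is on the floor beside the stool on its +y side. The picture frame is on top of the stool.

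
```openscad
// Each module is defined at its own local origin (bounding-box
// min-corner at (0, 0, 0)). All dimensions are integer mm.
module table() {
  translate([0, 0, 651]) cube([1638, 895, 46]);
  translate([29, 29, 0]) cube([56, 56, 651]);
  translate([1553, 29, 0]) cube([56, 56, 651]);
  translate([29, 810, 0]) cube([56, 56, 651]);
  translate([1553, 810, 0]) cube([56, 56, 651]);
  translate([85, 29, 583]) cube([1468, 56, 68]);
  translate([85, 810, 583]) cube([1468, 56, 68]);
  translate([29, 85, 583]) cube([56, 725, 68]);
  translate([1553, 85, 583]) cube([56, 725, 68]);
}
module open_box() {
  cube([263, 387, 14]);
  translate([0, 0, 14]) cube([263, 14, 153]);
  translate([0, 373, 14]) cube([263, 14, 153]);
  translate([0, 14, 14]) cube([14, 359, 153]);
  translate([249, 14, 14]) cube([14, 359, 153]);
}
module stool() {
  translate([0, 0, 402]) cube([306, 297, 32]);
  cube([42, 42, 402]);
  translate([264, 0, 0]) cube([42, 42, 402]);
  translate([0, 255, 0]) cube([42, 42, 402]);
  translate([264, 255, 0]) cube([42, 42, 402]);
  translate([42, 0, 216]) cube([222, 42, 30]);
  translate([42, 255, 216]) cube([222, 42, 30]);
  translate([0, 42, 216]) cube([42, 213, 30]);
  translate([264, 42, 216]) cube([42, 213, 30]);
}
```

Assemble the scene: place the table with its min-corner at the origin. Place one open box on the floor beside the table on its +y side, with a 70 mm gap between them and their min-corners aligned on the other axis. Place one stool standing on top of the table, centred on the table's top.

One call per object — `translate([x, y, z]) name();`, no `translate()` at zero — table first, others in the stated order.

table();
translate([0, 965, 0]) open_box();
translate([666, 299, 697]) stool();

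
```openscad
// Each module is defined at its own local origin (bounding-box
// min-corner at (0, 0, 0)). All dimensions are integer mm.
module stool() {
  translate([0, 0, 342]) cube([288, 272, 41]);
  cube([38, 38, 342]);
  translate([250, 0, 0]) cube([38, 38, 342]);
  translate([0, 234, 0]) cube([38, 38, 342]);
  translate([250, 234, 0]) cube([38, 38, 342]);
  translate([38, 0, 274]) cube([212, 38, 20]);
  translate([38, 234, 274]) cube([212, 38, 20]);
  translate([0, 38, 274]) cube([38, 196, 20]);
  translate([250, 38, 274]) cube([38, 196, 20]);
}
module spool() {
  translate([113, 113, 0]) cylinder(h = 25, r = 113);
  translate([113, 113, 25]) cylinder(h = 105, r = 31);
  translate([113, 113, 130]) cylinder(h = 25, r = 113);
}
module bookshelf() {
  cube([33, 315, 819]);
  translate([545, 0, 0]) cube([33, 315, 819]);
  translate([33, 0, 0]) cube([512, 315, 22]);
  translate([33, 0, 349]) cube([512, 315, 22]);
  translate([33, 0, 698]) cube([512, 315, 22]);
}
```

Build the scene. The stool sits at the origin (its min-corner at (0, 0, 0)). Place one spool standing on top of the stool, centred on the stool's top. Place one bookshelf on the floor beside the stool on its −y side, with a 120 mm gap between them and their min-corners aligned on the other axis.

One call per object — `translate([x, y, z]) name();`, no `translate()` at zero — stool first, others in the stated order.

stool();
translate([31, 23, 383]) spool();
translate([0, -435, 0]) bookshelf();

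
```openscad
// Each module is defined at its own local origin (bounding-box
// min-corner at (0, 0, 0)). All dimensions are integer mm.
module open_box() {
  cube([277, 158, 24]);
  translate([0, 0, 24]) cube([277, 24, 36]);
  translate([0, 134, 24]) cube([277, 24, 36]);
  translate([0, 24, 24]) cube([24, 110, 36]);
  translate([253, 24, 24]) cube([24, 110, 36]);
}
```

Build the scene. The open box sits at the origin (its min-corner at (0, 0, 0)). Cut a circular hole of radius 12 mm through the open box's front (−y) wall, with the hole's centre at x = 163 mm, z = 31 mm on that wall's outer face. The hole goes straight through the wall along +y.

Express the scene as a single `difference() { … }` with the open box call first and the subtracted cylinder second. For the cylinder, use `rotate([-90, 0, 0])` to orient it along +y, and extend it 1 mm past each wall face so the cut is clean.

difference() {
  open_box();
  translate([163, -1, 31]) rotate([-90, 0, 0]) cylinder(h = 26, r = 12);
}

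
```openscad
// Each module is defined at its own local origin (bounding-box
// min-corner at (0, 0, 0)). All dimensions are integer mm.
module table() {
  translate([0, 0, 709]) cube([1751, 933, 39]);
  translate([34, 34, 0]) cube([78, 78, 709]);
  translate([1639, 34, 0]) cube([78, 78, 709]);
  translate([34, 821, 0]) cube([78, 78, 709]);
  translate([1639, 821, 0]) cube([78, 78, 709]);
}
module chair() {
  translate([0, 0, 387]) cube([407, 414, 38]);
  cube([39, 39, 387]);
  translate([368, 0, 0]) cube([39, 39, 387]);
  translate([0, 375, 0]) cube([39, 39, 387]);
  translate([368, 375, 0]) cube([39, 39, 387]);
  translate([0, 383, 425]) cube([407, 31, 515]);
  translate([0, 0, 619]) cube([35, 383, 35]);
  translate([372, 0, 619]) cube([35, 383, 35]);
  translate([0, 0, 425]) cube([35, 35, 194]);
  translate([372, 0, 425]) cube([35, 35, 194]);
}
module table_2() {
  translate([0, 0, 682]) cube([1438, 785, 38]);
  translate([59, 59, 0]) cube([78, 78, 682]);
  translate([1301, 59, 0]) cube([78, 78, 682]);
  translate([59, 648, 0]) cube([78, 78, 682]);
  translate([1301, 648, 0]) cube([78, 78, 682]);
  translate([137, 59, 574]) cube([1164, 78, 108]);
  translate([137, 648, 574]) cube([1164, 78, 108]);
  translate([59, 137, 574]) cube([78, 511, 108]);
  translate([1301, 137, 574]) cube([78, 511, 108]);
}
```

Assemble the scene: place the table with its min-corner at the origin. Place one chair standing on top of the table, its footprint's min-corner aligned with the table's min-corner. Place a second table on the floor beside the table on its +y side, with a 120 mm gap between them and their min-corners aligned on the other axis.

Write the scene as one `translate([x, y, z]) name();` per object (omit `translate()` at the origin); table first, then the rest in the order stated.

table();
translate([0, 0, 748]) chair();
translate([0, 1053, 0]) table_2();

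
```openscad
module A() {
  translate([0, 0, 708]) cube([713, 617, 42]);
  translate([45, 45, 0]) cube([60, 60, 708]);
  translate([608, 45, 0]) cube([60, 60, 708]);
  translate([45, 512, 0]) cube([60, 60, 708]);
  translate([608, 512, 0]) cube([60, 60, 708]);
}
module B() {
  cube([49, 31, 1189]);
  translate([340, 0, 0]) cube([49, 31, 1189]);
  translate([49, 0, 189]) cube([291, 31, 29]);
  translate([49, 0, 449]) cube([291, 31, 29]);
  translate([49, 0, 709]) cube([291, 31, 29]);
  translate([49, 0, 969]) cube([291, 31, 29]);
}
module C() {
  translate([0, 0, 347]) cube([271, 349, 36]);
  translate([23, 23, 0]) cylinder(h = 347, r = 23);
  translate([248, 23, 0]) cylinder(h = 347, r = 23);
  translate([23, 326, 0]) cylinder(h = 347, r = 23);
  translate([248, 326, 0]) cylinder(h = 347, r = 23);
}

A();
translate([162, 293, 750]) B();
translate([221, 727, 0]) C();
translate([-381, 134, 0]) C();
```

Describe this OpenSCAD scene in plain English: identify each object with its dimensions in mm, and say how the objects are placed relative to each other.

A is a rectangular dining table. The top is 713×617×42 mm with its upper surface at z = 750 mm. It stands on four 60×60 mm square legs, each inset 45 mm from the nearest pair of top edges, running from the floor to the underside of the top.

B is a straight ladder. Two 49×31 mm vertical rails, 1189 mm tall, stand 389 mm apart (outside-to-outside) with their front faces coplanar on the −y side. 4 rungs, each 31 mm deep and 29 mm tall, span between the inner faces of the rails, front faces flush with the rails. The lowest rung's underside is at z = 189 mm and rungs are spaced 260 mm apart (underside to underside).

C is a four-legged stool. The seat is 271×349 mm, 36 mm thick, top at z = 383 mm. It stands on four round legs, each 46 mm in diameter, from z = 0 to the seat underside, each leg's axis is inset half a diameter from the nearest pair of seat edges (so the leg's bounding box is flush with the corner).

The ladder is on top of the table, centred. Two stools sit around the table at the +y, −x sides.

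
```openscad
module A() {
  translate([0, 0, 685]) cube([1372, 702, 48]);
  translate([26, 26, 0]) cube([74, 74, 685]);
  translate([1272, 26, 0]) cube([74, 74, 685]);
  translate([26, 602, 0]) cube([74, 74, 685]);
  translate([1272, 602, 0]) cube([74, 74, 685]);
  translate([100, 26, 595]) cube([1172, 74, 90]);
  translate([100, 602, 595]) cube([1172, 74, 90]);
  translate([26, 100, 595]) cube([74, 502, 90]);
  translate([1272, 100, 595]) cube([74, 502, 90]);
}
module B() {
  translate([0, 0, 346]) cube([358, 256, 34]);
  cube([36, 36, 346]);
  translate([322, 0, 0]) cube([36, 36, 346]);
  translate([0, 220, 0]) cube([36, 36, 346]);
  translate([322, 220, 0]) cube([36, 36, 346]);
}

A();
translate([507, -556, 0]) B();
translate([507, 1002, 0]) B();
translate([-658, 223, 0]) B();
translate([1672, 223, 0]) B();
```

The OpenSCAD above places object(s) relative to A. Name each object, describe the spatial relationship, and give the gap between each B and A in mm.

A is a table. B is a stool. Four stools sit around the table at the −y, +y, −x, +x sides. The gap between each stool and the table is 300 mm.

Each stool's nearest face is 300 mm from the table's bounding box.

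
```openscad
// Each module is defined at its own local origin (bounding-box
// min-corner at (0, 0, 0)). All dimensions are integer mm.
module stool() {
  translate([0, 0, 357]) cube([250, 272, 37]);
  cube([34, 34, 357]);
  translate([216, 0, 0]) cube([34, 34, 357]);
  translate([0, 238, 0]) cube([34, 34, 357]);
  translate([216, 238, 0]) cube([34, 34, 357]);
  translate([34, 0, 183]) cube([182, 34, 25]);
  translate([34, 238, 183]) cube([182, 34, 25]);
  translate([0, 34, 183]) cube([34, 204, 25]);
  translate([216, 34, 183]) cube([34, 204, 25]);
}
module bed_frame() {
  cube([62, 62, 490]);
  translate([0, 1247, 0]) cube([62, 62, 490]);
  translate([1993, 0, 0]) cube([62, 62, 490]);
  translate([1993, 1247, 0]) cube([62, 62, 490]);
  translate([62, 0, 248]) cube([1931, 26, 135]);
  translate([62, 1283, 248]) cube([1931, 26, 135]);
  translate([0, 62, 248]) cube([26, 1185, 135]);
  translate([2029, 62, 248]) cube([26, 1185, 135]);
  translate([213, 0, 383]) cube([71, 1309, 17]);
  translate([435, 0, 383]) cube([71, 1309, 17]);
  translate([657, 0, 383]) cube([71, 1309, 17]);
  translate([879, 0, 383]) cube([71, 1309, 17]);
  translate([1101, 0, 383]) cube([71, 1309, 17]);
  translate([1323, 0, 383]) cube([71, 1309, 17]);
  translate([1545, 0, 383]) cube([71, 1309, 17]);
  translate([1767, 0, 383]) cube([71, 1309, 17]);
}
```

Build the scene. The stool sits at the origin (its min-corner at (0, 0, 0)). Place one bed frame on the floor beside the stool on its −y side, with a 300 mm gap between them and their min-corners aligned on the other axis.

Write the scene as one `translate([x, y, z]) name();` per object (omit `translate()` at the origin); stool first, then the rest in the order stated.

stool();
translate([0, -1609, 0]) bed_frame();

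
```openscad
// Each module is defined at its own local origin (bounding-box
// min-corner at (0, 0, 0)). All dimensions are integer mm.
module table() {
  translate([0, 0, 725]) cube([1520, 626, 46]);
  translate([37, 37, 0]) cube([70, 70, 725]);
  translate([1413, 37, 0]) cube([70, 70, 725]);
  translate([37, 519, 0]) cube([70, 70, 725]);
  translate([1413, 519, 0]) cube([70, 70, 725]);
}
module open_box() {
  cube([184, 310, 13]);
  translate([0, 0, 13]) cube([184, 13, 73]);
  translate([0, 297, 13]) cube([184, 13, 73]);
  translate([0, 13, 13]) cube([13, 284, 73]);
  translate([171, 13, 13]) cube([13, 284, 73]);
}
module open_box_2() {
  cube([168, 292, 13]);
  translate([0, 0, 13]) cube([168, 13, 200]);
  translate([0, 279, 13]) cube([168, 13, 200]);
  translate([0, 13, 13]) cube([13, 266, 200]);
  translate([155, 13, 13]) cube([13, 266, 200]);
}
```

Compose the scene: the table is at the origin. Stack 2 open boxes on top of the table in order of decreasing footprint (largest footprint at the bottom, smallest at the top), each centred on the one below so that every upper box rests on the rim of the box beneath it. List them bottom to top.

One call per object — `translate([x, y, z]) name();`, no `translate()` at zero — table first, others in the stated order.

table();
translate([668, 158, 771]) open_box();
translate([676, 167, 857]) open_box_2();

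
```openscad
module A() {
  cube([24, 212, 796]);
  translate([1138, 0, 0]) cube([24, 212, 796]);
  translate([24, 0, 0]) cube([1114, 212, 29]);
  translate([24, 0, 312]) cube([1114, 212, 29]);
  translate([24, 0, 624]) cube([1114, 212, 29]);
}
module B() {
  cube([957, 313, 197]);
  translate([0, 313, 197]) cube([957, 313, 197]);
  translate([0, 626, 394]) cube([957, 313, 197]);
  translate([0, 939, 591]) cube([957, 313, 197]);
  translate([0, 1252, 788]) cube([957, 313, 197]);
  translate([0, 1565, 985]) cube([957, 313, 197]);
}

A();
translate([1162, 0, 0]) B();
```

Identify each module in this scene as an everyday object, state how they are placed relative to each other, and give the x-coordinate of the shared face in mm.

The bookshelf's +x face and the staircase's −x face are both at x = 1162 mm.

A is a bookshelf. B is a staircase. The staircase is against the bookshelf's +x side, with their −y faces flush. The x-coordinate of the shared face is 1162 mm.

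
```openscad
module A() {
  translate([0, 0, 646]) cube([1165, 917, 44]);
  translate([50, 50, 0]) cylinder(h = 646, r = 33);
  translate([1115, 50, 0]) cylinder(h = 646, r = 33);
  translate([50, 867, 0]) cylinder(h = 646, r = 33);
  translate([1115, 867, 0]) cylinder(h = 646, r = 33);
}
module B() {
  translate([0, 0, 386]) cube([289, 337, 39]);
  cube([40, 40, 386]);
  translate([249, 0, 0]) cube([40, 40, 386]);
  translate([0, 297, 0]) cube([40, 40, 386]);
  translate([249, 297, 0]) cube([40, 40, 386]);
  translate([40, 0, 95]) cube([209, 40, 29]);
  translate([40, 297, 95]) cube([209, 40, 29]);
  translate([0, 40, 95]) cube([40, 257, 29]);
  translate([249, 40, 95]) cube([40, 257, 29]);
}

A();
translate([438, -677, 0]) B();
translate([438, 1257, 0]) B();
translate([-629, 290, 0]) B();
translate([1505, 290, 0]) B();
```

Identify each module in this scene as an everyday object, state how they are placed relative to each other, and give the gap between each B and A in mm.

Each stool's nearest face is 340 mm from the table's bounding box.

A is a table. B is a stool. Four stools sit around the table at the −y, +y, −x, +x sides. The gap between each stool and the table is 340 mm.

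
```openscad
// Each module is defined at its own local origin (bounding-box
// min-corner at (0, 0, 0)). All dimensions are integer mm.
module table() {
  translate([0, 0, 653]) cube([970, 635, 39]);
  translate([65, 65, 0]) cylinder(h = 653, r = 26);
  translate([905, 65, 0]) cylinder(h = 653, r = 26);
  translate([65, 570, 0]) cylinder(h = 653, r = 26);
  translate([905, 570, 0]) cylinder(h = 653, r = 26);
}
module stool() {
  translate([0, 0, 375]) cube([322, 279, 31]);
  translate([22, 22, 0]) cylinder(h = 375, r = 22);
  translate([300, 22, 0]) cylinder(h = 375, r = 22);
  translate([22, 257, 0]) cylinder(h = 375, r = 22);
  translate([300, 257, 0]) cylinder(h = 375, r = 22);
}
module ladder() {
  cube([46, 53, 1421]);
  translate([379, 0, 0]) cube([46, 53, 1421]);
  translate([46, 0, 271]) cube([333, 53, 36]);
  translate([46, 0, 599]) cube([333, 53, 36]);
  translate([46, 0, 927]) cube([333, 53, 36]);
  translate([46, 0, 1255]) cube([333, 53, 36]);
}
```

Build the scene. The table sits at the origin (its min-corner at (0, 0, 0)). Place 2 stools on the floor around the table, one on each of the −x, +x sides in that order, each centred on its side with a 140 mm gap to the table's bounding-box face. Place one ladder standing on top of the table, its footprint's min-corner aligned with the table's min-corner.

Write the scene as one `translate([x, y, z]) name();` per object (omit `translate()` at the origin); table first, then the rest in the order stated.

table();
translate([-462, 178, 0]) stool();
translate([1110, 178, 0]) stool();
translate([0, 0, 692]) ladder();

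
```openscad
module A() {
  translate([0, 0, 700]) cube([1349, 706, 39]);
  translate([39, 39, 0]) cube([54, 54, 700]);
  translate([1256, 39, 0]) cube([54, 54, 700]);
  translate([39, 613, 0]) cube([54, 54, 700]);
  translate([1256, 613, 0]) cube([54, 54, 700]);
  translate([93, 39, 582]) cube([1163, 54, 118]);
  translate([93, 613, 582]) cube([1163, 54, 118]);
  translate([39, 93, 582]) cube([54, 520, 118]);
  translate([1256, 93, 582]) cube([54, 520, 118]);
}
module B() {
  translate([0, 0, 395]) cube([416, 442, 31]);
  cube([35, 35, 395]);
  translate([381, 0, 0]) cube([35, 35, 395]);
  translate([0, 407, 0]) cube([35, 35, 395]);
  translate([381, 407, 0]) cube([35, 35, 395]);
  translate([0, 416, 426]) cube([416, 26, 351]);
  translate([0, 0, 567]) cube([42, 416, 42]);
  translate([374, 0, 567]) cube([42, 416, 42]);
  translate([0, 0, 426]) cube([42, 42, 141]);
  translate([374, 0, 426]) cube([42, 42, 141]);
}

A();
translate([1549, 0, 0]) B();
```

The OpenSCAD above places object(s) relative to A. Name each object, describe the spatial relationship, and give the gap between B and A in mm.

A is a table. B is a chair. The chair is on the floor beside the table on its +x side. The gap between the chair and the table is 200 mm.

The chair's nearest face is 200 mm from the table's +x face.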